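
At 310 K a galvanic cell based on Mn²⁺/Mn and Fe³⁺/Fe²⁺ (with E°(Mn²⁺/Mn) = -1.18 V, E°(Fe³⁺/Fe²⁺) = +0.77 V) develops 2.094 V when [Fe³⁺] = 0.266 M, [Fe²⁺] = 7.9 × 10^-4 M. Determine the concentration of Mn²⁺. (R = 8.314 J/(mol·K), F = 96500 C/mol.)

2.4 M

From the Nernst equation, ln Q = nF(E° − E)/RT = 2×96500×(1.95 − 2.094)/(8.314×310) = -10.783, so Q = 2.07 × 10^-5.
With Q = [Mn²⁺]·[Fe²⁺]^2/[Fe³⁺]^2 and the known concentrations, [Mn²⁺] in the numerator gives [Mn²⁺] = 2.4 M.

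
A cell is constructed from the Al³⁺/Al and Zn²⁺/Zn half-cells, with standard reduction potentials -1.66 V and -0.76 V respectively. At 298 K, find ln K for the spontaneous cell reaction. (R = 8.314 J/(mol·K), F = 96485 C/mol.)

ln K = 210.3

E°_cell = -0.76 − (-1.66) = 0.90 V, with n = 6 electrons transferred.
At equilibrium E = 0, so the Nernst equation gives ln K = nFE°/RT = (6)(96485)(0.90)/((8.314)(298)) = 210.29.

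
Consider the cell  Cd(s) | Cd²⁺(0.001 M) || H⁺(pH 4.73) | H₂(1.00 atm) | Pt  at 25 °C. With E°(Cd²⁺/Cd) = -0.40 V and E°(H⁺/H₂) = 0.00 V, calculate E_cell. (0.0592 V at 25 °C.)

0.21 V

The hydrogen couple is the cathode, so E°_cell = 0.40 V; n = 2.
[H⁺] = 10^(−4.73) = 1.9 × 10^-5 M, and Q = [Cd²⁺]·P(H₂) / [H⁺]^2 = 2.88 × 10^6.
E = E° − (0.0592/2) log Q = 0.40 − (0.0592/2)(6.460) = 0.209 V.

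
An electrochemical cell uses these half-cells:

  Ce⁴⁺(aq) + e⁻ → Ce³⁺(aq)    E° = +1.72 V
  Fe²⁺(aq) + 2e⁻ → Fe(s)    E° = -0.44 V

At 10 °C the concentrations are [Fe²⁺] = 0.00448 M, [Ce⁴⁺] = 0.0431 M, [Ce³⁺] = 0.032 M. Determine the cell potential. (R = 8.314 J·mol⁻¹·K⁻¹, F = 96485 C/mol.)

The Ce⁴⁺/Ce³⁺ couple has the higher reduction potential and acts as the cathode, so E°_cell = +1.72 − (-0.44) = 2.16 V.
Balancing electrons gives n = 2; the reaction quotient is Q = [Fe²⁺]·[Ce³⁺]^2/[Ce⁴⁺]^2 = 0.00247.
E = E° − (RT/nF) ln Q = 2.16 − (8.314×283)/(2×96485) × (-6.004) = 2.160 + 0.073 = 2.233 V.

2.23 V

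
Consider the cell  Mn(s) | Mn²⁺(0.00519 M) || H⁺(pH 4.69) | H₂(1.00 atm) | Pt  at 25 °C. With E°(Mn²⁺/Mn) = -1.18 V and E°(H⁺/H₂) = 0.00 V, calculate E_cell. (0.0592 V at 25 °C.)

0.97 V

The hydrogen couple is the cathode, so E°_cell = 1.18 V; n = 2.
[H⁺] = 10^(−4.69) = 2 × 10^-5 M, and Q = [Mn²⁺]·P(H₂) / [H⁺]^2 = 1.24 × 10^7.
E = E° − (0.0592/2) log Q = 1.18 − (0.0592/2)(7.095) = 0.970 V.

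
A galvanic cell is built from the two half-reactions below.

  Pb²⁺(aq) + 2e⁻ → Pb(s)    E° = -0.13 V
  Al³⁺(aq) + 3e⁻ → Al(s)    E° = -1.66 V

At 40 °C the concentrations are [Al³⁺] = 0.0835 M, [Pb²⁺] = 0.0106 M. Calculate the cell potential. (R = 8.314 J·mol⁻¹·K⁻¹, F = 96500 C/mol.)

The Pb²⁺/Pb couple has the higher reduction potential and acts as the cathode, so E°_cell = -0.13 − (-1.66) = 1.53 V.
Balancing electrons gives n = 6; the reaction quotient is Q = [Al³⁺]^2/[Pb²⁺]^3 = 5850.
E = E° − (RT/nF) ln Q = 1.53 − (8.314×313)/(6×96500) × (8.675) = 1.530 − 0.039 = 1.491 V.

1.49 V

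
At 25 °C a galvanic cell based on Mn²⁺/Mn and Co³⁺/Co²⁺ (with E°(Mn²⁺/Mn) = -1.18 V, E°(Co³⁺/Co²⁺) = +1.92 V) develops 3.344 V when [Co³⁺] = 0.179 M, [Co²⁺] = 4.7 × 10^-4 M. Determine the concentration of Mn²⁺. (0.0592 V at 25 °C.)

8.3 × 10^-4 M

From the Nernst equation, log Q = n(E° − E)/0.0592 = 2(3.10 − 3.344)/0.0592 = -8.243, so Q = 5.71 × 10^-9.
With Q = [Mn²⁺]·[Co²⁺]^2/[Co³⁺]^2 and the known concentrations, [Mn²⁺] in the numerator gives [Mn²⁺] = 8.3 × 10^-4 M.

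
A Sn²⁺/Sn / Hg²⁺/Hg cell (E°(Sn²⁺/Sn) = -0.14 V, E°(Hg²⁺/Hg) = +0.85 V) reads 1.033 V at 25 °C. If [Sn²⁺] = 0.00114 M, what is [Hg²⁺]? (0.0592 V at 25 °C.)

0.032 M

From the Nernst equation, log Q = n(E° − E)/0.0592 = 2(0.99 − 1.033)/0.0592 = -1.453, so Q = 0.0353.
With Q = [Sn²⁺]/[Hg²⁺] and the known concentrations, [Hg²⁺] in the denominator gives [Hg²⁺] = 0.032 M.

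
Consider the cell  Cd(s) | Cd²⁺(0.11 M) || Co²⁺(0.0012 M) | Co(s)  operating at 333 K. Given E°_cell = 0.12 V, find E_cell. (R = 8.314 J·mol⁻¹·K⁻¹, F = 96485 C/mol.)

0.055 V

Balancing electrons gives n = 2; the reaction quotient is Q = [Cd²⁺]/[Co²⁺] = 91.7.
E = E° − (RT/nF) ln Q = 0.12 − (8.314×333)/(2×96485) × (4.518) = 0.120 − 0.065 = 0.055 V.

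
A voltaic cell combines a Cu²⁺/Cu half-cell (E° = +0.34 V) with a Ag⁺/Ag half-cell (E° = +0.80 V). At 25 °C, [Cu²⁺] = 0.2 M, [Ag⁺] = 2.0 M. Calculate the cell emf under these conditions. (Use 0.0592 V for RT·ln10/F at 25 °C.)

The Ag⁺/Ag couple has the higher reduction potential and acts as the cathode, so E°_cell = +0.80 − (+0.34) = 0.46 V.
Balancing electrons gives n = 2; the reaction quotient is Q = [Cu²⁺]/[Ag⁺]^2 = 0.0500.
At 25 °C, E = E° − (0.0592/n) log Q = 0.46 − (0.0592/2)(-1.301) = 0.460 + 0.039 = 0.499 V.

0.499 V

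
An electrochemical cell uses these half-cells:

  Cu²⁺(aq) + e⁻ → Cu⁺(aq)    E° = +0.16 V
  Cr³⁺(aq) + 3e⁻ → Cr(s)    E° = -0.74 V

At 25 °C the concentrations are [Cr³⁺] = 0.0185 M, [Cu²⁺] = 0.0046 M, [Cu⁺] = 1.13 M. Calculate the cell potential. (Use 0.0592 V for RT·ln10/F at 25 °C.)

0.793 V

The Cu²⁺/Cu⁺ couple has the higher reduction potential and acts as the cathode, so E°_cell = +0.16 − (-0.74) = 0.90 V.
Balancing electrons gives n = 3; the reaction quotient is Q = [Cr³⁺]·[Cu⁺]^3/[Cu²⁺]^3 = 2.74 × 10^5.
At 25 °C, E = E° − (0.0592/n) log Q = 0.90 − (0.0592/3)(5.438) = 0.900 − 0.107 = 0.793 V.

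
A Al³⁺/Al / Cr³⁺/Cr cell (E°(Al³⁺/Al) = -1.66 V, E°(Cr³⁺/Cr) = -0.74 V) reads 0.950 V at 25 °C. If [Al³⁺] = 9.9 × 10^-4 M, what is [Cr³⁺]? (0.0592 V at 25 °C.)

0.033 M

From the Nernst equation, log Q = n(E° − E)/0.0592 = 3(0.92 − 0.950)/0.0592 = -1.520, so Q = 0.0302.
With Q = [Al³⁺]/[Cr³⁺] and the known concentrations, [Cr³⁺] in the denominator gives [Cr³⁺] = 0.033 M.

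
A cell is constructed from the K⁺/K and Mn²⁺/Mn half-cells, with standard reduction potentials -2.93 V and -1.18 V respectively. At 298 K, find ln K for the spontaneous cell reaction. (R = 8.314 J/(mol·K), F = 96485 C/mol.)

ln K = 136.3

E°_cell = -1.18 − (-2.93) = 1.75 V, with n = 2 electrons transferred.
At equilibrium E = 0, so the Nernst equation gives ln K = nFE°/RT = (2)(96485)(1.75)/((8.314)(298)) = 136.30.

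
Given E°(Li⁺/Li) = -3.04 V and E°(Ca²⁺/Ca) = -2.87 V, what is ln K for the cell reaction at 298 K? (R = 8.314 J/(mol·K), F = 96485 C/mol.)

E°_cell = -2.87 − (-3.04) = 0.17 V, with n = 2 electrons transferred.
At equilibrium E = 0, so the Nernst equation gives ln K = nFE°/RT = (2)(96485)(0.17)/((8.314)(298)) = 13.24.

ln K = 13.2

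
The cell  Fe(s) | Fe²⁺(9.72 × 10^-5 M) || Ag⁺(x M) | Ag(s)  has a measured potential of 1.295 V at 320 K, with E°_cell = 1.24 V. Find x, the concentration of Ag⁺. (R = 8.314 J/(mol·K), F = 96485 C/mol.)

0.072 M

From the Nernst equation, ln Q = nF(E° − E)/RT = 2×96485×(1.24 − 1.295)/(8.314×320) = -3.989, so Q = 0.0185.
With Q = [Fe²⁺]/[Ag⁺]^2 and the known concentrations, [Ag⁺]^2 in the denominator gives [Ag⁺] = 0.072 M.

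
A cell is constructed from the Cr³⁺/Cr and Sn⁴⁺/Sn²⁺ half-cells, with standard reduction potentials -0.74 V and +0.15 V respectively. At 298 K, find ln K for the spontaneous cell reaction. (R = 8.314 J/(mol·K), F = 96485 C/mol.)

E°_cell = +0.15 − (-0.74) = 0.89 V, with n = 6 electrons transferred.
At equilibrium E = 0, so the Nernst equation gives ln K = nFE°/RT = (6)(96485)(0.89)/((8.314)(298)) = 207.96.

ln K = 208.0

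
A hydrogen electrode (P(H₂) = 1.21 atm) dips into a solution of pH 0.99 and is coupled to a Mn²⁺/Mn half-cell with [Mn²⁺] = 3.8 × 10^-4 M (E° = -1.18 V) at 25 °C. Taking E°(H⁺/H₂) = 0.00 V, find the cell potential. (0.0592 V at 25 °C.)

1.22 V

The hydrogen couple is the cathode, so E°_cell = 1.18 V; n = 2.
[H⁺] = 10^(−0.99) = 0.10 M, and Q = [Mn²⁺]·P(H₂) / [H⁺]^2 = 0.0439.
E = E° − (0.0592/2) log Q = 1.18 − (0.0592/2)(-1.357) = 1.220 V.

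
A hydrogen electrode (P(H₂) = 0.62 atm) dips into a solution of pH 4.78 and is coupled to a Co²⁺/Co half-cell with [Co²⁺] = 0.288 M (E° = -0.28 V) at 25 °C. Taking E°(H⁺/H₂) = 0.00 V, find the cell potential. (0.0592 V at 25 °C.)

0.019 V

The hydrogen couple is the cathode, so E°_cell = 0.28 V; n = 2.
[H⁺] = 10^(−4.78) = 1.7 × 10^-5 M, and Q = [Co²⁺]·P(H₂) / [H⁺]^2 = 6.48 × 10^8.
E = E° − (0.0592/2) log Q = 0.28 − (0.0592/2)(8.812) = 0.019 V.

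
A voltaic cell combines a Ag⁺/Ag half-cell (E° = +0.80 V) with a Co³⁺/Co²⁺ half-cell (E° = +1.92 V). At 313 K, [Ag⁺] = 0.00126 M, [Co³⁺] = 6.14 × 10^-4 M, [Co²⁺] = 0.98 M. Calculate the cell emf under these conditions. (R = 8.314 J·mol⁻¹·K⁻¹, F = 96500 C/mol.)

1.10 V

The Co³⁺/Co²⁺ couple has the higher reduction potential and acts as the cathode, so E°_cell = +1.92 − (+0.80) = 1.12 V.
Balancing electrons gives n = 1; the reaction quotient is Q = [Ag⁺]·[Co²⁺]/[Co³⁺] = 2.01.
E = E° − (RT/nF) ln Q = 1.12 − (8.314×313)/(1×96500) × (0.699) = 1.120 − 0.019 = 1.101 V.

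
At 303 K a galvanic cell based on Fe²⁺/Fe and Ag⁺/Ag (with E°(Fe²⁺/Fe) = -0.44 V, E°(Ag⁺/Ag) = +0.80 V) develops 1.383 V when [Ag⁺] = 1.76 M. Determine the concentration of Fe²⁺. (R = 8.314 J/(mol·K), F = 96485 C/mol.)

From the Nernst equation, ln Q = nF(E° − E)/RT = 2×96485×(1.24 − 1.383)/(8.314×303) = -10.954, so Q = 1.75 × 10^-5.
With Q = [Fe²⁺]/[Ag⁺]^2 and the known concentrations, [Fe²⁺] in the numerator gives [Fe²⁺] = 5.4 × 10^-5 M.

5.4 × 10^-5 M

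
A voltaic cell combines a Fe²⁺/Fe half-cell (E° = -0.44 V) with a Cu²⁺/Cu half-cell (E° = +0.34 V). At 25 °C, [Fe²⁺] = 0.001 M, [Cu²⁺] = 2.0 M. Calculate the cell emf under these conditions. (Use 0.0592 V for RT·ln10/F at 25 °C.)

0.878 V

The Cu²⁺/Cu couple has the higher reduction potential and acts as the cathode, so E°_cell = +0.34 − (-0.44) = 0.78 V.
Balancing electrons gives n = 2; the reaction quotient is Q = [Fe²⁺]/[Cu²⁺] = 5 × 10^-4.
At 25 °C, E = E° − (0.0592/n) log Q = 0.78 − (0.0592/2)(-3.301) = 0.780 + 0.098 = 0.878 V.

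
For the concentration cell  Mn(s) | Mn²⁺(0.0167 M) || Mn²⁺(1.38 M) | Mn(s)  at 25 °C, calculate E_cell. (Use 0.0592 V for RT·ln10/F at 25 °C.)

Both half-cells are Mn²⁺/Mn, so E°_cell = 0. The concentrated side is the cathode; the cell reaction moves Mn²⁺ from high to low concentration with n = 2.
Q = [Mn²⁺]_dilute/[Mn²⁺]_conc = 0.0167/1.38 = 0.0121.
E = 0 − (0.0592/2) log Q = −(0.0592/2)(-1.917) = 0.0567 V.

0.057 V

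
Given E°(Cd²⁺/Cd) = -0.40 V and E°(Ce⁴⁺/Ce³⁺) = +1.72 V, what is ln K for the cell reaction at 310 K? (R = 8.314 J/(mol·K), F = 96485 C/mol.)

E°_cell = +1.72 − (-0.40) = 2.12 V, with n = 2 electrons transferred.
At equilibrium E = 0, so the Nernst equation gives ln K = nFE°/RT = (2)(96485)(2.12)/((8.314)(310)) = 158.73.

ln K = 158.7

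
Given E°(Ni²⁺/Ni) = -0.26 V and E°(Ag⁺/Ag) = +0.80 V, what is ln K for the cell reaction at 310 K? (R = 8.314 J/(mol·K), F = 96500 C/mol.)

E°_cell = +0.80 − (-0.26) = 1.06 V, with n = 2 electrons transferred.
At equilibrium E = 0, so the Nernst equation gives ln K = nFE°/RT = (2)(96500)(1.06)/((8.314)(310)) = 79.38.

ln K = 79.4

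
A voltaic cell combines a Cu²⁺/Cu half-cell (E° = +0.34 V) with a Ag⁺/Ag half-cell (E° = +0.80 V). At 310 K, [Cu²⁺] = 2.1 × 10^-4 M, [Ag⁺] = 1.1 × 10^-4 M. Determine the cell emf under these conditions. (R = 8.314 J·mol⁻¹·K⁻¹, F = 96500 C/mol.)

The Ag⁺/Ag couple has the higher reduction potential and acts as the cathode, so E°_cell = +0.80 − (+0.34) = 0.46 V.
Balancing electrons gives n = 2; the reaction quotient is Q = [Cu²⁺]/[Ag⁺]^2 = 1.74 × 10^4.
E = E° − (RT/nF) ln Q = 0.46 − (8.314×310)/(2×96500) × (9.762) = 0.460 − 0.130 = 0.330 V.

0.330 V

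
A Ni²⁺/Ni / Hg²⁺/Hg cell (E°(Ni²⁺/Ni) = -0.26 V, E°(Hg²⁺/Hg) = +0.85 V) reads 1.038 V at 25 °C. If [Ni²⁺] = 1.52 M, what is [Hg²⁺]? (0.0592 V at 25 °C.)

From the Nernst equation, log Q = n(E° − E)/0.0592 = 2(1.11 − 1.038)/0.0592 = 2.432, so Q = 271.
With Q = [Ni²⁺]/[Hg²⁺] and the known concentrations, [Hg²⁺] in the denominator gives [Hg²⁺] = 0.0056 M.

0.0056 M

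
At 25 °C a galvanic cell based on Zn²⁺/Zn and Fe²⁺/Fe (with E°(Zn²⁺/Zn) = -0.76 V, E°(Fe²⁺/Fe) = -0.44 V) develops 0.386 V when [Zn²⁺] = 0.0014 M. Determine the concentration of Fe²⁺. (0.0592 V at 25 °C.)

From the Nernst equation, log Q = n(E° − E)/0.0592 = 2(0.32 − 0.386)/0.0592 = -2.230, so Q = 0.00589.
With Q = [Zn²⁺]/[Fe²⁺] and the known concentrations, [Fe²⁺] in the denominator gives [Fe²⁺] = 0.24 M.

0.24 M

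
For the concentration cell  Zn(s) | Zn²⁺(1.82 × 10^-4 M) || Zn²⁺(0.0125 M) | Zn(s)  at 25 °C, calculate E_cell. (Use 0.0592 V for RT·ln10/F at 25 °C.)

0.054 V

Both half-cells are Zn²⁺/Zn, so E°_cell = 0. The concentrated side is the cathode; the cell reaction moves Zn²⁺ from high to low concentration with n = 2.
Q = [Zn²⁺]_dilute/[Zn²⁺]_conc = 1.82 × 10^-4/0.0125 = 0.0146.
E = 0 − (0.0592/2) log Q = −(0.0592/2)(-1.837) = 0.0544 V.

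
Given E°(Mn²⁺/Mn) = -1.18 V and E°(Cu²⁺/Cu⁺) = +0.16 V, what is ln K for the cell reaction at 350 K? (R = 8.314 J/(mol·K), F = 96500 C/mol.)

ln K = 88.9

E°_cell = +0.16 − (-1.18) = 1.34 V, with n = 2 electrons transferred.
At equilibrium E = 0, so the Nernst equation gives ln K = nFE°/RT = (2)(96500)(1.34)/((8.314)(350)) = 88.88.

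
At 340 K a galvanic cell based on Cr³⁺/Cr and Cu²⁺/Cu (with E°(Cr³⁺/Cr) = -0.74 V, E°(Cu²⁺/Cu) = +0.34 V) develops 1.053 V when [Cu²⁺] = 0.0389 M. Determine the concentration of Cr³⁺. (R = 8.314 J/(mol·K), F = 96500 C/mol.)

0.12 M

From the Nernst equation, ln Q = nF(E° − E)/RT = 6×96500×(1.08 − 1.053)/(8.314×340) = 5.530, so Q = 252.
With Q = [Cr³⁺]^2/[Cu²⁺]^3 and the known concentrations, [Cr³⁺]^2 in the numerator gives [Cr³⁺] = 0.12 M.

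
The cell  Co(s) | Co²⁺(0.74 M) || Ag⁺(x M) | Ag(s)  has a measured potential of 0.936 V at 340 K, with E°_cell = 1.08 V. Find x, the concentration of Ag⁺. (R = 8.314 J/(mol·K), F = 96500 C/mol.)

0.0063 M

From the Nernst equation, ln Q = nF(E° − E)/RT = 2×96500×(1.08 − 0.936)/(8.314×340) = 9.832, so Q = 1.86 × 10^4.
With Q = [Co²⁺]/[Ag⁺]^2 and the known concentrations, [Ag⁺]^2 in the denominator gives [Ag⁺] = 0.0063 M.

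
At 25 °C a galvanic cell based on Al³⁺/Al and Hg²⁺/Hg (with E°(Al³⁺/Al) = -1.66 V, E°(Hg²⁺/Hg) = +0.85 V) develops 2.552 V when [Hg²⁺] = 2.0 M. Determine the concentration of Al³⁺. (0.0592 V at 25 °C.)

0.021 M

From the Nernst equation, log Q = n(E° − E)/0.0592 = 6(2.51 − 2.552)/0.0592 = -4.257, so Q = 5.54 × 10^-5.
With Q = [Al³⁺]^2/[Hg²⁺]^3 and the known concentrations, [Al³⁺]^2 in the numerator gives [Al³⁺] = 0.021 M.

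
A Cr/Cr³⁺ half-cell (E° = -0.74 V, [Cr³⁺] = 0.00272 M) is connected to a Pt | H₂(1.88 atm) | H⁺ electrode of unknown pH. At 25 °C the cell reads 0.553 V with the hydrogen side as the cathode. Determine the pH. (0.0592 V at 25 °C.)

pH = 3.88

E°_cell = 0.74 V and n = 6.
log Q = n(E° − E)/0.0592 = 6×(0.74 − 0.553)/0.0592 = 18.953.
With Q = [Cr³⁺]^2·P(H₂)^3 / [H⁺]^6, solving for [H⁺] gives log[H⁺] = -3.877, so pH = 3.88.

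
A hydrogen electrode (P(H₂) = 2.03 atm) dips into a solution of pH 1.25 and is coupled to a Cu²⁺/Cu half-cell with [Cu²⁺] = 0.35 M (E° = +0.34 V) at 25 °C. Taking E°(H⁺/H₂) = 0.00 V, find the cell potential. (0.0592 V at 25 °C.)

0.41 V

The Cu²⁺/Cu couple is the cathode, so E°_cell = 0.34 V; n = 2.
[H⁺] = 10^(−1.25) = 0.056 M, and Q = [H⁺]^2 / ([Cu²⁺]·P(H₂)) = 0.00445.
E = E° − (0.0592/2) log Q = 0.34 − (0.0592/2)(-2.352) = 0.410 V.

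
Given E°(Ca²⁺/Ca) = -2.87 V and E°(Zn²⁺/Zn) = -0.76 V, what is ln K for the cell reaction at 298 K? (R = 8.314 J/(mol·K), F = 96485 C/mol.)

ln K = 164.3

E°_cell = -0.76 − (-2.87) = 2.11 V, with n = 2 electrons transferred.
At equilibrium E = 0, so the Nernst equation gives ln K = nFE°/RT = (2)(96485)(2.11)/((8.314)(298)) = 164.34.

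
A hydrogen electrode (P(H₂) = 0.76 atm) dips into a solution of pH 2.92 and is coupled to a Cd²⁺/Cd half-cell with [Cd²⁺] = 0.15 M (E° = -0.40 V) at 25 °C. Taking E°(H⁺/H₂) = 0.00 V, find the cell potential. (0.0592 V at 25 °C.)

0.26 V

The hydrogen couple is the cathode, so E°_cell = 0.40 V; n = 2.
[H⁺] = 10^(−2.92) = 0.0012 M, and Q = [Cd²⁺]·P(H₂) / [H⁺]^2 = 7.89 × 10^4.
E = E° − (0.0592/2) log Q = 0.40 − (0.0592/2)(4.897) = 0.255 V.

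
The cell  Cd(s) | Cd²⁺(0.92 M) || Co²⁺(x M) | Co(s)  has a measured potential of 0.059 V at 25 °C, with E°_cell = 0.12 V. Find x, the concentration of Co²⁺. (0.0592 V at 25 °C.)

0.008 M

From the Nernst equation, log Q = n(E° − E)/0.0592 = 2(0.12 − 0.059)/0.0592 = 2.061, so Q = 115.
With Q = [Cd²⁺]/[Co²⁺] and the known concentrations, [Co²⁺] in the denominator gives [Co²⁺] = 0.008 M.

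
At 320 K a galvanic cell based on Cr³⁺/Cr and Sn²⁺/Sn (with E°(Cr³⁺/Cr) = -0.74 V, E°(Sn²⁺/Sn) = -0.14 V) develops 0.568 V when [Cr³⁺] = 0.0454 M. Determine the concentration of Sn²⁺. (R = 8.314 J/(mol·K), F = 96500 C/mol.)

0.012 M

From the Nernst equation, ln Q = nF(E° − E)/RT = 6×96500×(0.60 − 0.568)/(8.314×320) = 6.964, so Q = 1060.
With Q = [Cr³⁺]^2/[Sn²⁺]^3 and the known concentrations, [Sn²⁺]^3 in the denominator gives [Sn²⁺] = 0.012 M.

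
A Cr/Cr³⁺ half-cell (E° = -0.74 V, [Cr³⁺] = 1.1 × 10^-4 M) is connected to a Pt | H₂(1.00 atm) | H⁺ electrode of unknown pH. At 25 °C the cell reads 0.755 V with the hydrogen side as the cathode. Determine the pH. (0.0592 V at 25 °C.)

pH = 1.07

E°_cell = 0.74 V and n = 6.
log Q = n(E° − E)/0.0592 = 6×(0.74 − 0.755)/0.0592 = -1.520.
With Q = [Cr³⁺]^2·P(H₂)^3 / [H⁺]^6, solving for [H⁺] gives log[H⁺] = -1.066, so pH = 1.07.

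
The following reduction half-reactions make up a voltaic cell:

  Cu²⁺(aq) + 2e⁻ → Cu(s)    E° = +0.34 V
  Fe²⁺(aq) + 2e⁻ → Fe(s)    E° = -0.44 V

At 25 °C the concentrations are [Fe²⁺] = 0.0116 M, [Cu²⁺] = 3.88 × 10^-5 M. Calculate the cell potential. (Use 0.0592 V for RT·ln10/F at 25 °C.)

0.707 V

The Cu²⁺/Cu couple has the higher reduction potential and acts as the cathode, so E°_cell = +0.34 − (-0.44) = 0.78 V.
Balancing electrons gives n = 2; the reaction quotient is Q = [Fe²⁺]/[Cu²⁺] = 299.
At 25 °C, E = E° − (0.0592/n) log Q = 0.78 − (0.0592/2)(2.476) = 0.780 − 0.073 = 0.707 V.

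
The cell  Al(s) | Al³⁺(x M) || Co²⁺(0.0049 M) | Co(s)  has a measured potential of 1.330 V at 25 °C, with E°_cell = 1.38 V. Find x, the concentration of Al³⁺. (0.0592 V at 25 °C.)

From the Nernst equation, log Q = n(E° − E)/0.0592 = 6(1.38 − 1.330)/0.0592 = 5.068, so Q = 1.17 × 10^5.
With Q = [Al³⁺]^2/[Co²⁺]^3 and the known concentrations, [Al³⁺]^2 in the numerator gives [Al³⁺] = 0.12 M.

0.12 M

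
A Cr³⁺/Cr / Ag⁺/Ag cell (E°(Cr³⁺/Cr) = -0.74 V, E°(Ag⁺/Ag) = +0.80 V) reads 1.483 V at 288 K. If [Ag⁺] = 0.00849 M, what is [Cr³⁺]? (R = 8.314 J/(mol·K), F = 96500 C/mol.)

From the Nernst equation, ln Q = nF(E° − E)/RT = 3×96500×(1.54 − 1.483)/(8.314×288) = 6.892, so Q = 984.
With Q = [Cr³⁺]/[Ag⁺]^3 and the known concentrations, [Cr³⁺] in the numerator gives [Cr³⁺] = 6 × 10^-4 M.

6 × 10^-4 M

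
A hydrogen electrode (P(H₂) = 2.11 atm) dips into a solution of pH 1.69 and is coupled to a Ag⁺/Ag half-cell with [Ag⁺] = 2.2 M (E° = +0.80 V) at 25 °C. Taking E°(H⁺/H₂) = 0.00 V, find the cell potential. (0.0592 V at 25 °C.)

0.93 V

The Ag⁺/Ag couple is the cathode, so E°_cell = 0.80 V; n = 2.
[H⁺] = 10^(−1.69) = 0.020 M, and Q = [H⁺]^2 / ([Ag⁺]^2·P(H₂)) = 4.08 × 10^-5.
E = E° − (0.0592/2) log Q = 0.80 − (0.0592/2)(-4.389) = 0.930 V.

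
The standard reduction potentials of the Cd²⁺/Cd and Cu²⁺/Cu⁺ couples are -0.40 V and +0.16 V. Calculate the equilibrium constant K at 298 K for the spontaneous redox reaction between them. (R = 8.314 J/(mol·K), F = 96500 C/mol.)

E°_cell = +0.16 − (-0.40) = 0.56 V, with n = 2 electrons transferred.
At equilibrium E = 0, so the Nernst equation gives ln K = nFE°/RT = (2)(96500)(0.56)/((8.314)(298)) = 43.62.
K = e^43.62 = 8.8 × 10^18.

8.8 × 10^18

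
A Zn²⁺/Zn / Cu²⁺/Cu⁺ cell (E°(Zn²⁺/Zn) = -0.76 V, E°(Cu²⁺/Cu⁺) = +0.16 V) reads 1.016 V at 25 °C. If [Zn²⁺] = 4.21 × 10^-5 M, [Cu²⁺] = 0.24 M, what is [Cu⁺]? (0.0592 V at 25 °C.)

From the Nernst equation, log Q = n(E° − E)/0.0592 = 2(0.92 − 1.016)/0.0592 = -3.243, so Q = 5.71 × 10^-4.
With Q = [Zn²⁺]·[Cu⁺]^2/[Cu²⁺]^2 and the known concentrations, [Cu⁺]^2 in the numerator gives [Cu⁺] = 0.88 M.

0.88 M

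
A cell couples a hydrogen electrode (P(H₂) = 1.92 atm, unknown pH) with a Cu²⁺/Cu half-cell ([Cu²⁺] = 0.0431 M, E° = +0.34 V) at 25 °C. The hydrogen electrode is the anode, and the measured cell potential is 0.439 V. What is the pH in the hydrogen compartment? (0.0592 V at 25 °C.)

E°_cell = 0.34 V and n = 2.
log Q = n(E° − E)/0.0592 = 2×(0.34 − 0.439)/0.0592 = -3.345.
With Q = [H⁺]^2 / ([Cu²⁺]·P(H₂)), solving for [H⁺] gives log[H⁺] = -2.213, so pH = 2.21.

pH = 2.21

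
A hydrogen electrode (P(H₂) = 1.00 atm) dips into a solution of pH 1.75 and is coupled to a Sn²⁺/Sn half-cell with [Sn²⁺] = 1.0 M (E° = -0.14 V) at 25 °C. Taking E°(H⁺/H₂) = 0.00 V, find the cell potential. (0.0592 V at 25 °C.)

The hydrogen couple is the cathode, so E°_cell = 0.14 V; n = 2.
[H⁺] = 10^(−1.75) = 0.018 M, and Q = [Sn²⁺]·P(H₂) / [H⁺]^2 = 3160.
E = E° − (0.0592/2) log Q = 0.14 − (0.0592/2)(3.500) = 0.036 V.

0.036 V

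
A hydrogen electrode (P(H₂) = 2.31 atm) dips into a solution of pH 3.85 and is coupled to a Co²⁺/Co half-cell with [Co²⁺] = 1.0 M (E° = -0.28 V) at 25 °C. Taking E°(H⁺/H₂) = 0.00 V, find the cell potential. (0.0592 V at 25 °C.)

The hydrogen couple is the cathode, so E°_cell = 0.28 V; n = 2.
[H⁺] = 10^(−3.85) = 1.4 × 10^-4 M, and Q = [Co²⁺]·P(H₂) / [H⁺]^2 = 1.16 × 10^8.
E = E° − (0.0592/2) log Q = 0.28 − (0.0592/2)(8.064) = 0.041 V.

0.041 V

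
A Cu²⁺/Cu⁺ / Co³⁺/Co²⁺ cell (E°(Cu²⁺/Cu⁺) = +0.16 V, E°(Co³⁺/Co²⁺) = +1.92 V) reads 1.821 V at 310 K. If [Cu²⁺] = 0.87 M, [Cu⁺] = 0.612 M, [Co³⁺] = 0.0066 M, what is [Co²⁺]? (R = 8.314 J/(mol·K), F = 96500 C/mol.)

From the Nernst equation, ln Q = nF(E° − E)/RT = 1×96500×(1.76 − 1.821)/(8.314×310) = -2.284, so Q = 0.102.
With Q = [Cu²⁺]·[Co²⁺]/([Cu⁺]·[Co³⁺]) and the known concentrations, [Co²⁺] in the numerator gives [Co²⁺] = 4.7 × 10^-4 M.

4.7 × 10^-4 M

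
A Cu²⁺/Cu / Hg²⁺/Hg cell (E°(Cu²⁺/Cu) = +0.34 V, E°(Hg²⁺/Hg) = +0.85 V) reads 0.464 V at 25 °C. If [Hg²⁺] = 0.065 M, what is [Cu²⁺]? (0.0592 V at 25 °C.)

2.3 M

From the Nernst equation, log Q = n(E° − E)/0.0592 = 2(0.51 − 0.464)/0.0592 = 1.554, so Q = 35.8.
With Q = [Cu²⁺]/[Hg²⁺] and the known concentrations, [Cu²⁺] in the numerator gives [Cu²⁺] = 2.3 M.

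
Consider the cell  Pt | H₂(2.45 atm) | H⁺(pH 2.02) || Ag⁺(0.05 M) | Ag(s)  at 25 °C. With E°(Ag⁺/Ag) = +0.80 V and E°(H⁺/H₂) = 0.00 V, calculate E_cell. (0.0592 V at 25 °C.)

0.85 V

The Ag⁺/Ag couple is the cathode, so E°_cell = 0.80 V; n = 2.
[H⁺] = 10^(−2.02) = 0.0095 M, and Q = [H⁺]^2 / ([Ag⁺]^2·P(H₂)) = 0.0149.
E = E° − (0.0592/2) log Q = 0.80 − (0.0592/2)(-1.827) = 0.854 V.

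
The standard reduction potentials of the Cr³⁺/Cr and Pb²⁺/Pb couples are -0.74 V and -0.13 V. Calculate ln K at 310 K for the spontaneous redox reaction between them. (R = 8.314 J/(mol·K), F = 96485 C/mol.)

E°_cell = -0.13 − (-0.74) = 0.61 V, with n = 6 electrons transferred.
At equilibrium E = 0, so the Nernst equation gives ln K = nFE°/RT = (6)(96485)(0.61)/((8.314)(310)) = 137.02.

ln K = 137.0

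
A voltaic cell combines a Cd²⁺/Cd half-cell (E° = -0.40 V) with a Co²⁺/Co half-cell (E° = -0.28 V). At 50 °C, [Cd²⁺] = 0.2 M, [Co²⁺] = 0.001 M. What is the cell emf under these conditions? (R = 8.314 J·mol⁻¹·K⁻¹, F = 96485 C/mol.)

The Co²⁺/Co couple has the higher reduction potential and acts as the cathode, so E°_cell = -0.28 − (-0.40) = 0.12 V.
Balancing electrons gives n = 2; the reaction quotient is Q = [Cd²⁺]/[Co²⁺] = 200.
E = E° − (RT/nF) ln Q = 0.12 − (8.314×323)/(2×96485) × (5.298) = 0.120 − 0.074 = 0.046 V.

0.046 V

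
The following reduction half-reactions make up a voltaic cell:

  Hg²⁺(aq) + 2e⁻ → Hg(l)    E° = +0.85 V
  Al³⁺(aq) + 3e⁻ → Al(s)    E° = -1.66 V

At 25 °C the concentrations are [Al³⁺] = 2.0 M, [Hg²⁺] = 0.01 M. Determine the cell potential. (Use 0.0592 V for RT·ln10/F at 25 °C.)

2.44 V

The Hg²⁺/Hg couple has the higher reduction potential and acts as the cathode, so E°_cell = +0.85 − (-1.66) = 2.51 V.
Balancing electrons gives n = 6; the reaction quotient is Q = [Al³⁺]^2/[Hg²⁺]^3 = 4 × 10^6.
At 25 °C, E = E° − (0.0592/n) log Q = 2.51 − (0.0592/6)(6.602) = 2.510 − 0.065 = 2.445 V.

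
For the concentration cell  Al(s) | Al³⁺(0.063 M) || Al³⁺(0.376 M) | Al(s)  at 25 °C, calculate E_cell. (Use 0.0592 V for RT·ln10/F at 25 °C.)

0.015 V

Both half-cells are Al³⁺/Al, so E°_cell = 0. The concentrated side is the cathode; the cell reaction moves Al³⁺ from high to low concentration with n = 3.
Q = [Al³⁺]_dilute/[Al³⁺]_conc = 0.063/0.376 = 0.168.
E = 0 − (0.0592/3) log Q = −(0.0592/3)(-0.776) = 0.0153 V.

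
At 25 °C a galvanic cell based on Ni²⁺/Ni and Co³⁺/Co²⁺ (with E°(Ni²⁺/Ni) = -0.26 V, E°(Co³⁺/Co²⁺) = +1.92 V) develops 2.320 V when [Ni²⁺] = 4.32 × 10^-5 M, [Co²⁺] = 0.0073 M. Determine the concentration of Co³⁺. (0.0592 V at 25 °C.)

0.011 M

From the Nernst equation, log Q = n(E° − E)/0.0592 = 2(2.18 − 2.320)/0.0592 = -4.730, so Q = 1.86 × 10^-5.
With Q = [Ni²⁺]·[Co²⁺]^2/[Co³⁺]^2 and the known concentrations, [Co³⁺]^2 in the denominator gives [Co³⁺] = 0.011 M.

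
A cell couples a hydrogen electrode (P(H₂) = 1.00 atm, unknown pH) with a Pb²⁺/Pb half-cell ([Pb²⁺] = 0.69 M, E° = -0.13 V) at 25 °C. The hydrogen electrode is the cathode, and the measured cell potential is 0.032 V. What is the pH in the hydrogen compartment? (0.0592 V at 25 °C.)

E°_cell = 0.13 V and n = 2.
log Q = n(E° − E)/0.0592 = 2×(0.13 − 0.032)/0.0592 = 3.311.
With Q = [Pb²⁺]·P(H₂) / [H⁺]^2, solving for [H⁺] gives log[H⁺] = -1.736, so pH = 1.74.

pH = 1.74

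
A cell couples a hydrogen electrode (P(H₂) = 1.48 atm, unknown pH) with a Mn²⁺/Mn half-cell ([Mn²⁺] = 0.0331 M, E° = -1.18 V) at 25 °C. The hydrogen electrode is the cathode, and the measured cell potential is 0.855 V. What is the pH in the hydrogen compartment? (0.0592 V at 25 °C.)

pH = 6.14

E°_cell = 1.18 V and n = 2.
log Q = n(E° − E)/0.0592 = 2×(1.18 − 0.855)/0.0592 = 10.980.
With Q = [Mn²⁺]·P(H₂) / [H⁺]^2, solving for [H⁺] gives log[H⁺] = -6.145, so pH = 6.14.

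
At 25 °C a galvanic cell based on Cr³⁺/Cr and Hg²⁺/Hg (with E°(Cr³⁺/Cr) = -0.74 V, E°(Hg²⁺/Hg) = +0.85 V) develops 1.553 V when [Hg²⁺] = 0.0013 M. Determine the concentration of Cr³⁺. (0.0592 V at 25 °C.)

From the Nernst equation, log Q = n(E° − E)/0.0592 = 6(1.59 − 1.553)/0.0592 = 3.750, so Q = 5620.
With Q = [Cr³⁺]^2/[Hg²⁺]^3 and the known concentrations, [Cr³⁺]^2 in the numerator gives [Cr³⁺] = 0.0035 M.

0.0035 M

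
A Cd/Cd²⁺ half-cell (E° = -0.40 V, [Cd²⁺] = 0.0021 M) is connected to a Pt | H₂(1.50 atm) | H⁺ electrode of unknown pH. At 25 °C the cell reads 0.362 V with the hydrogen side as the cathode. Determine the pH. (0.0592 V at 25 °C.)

pH = 1.89

E°_cell = 0.40 V and n = 2.
log Q = n(E° − E)/0.0592 = 2×(0.40 − 0.362)/0.0592 = 1.284.
With Q = [Cd²⁺]·P(H₂) / [H⁺]^2, solving for [H⁺] gives log[H⁺] = -1.893, so pH = 1.89.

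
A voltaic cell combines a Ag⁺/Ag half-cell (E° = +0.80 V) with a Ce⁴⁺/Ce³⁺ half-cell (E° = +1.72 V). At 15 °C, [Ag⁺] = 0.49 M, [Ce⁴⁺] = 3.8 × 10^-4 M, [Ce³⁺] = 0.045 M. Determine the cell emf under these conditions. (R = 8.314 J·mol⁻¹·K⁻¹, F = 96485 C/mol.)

The Ce⁴⁺/Ce³⁺ couple has the higher reduction potential and acts as the cathode, so E°_cell = +1.72 − (+0.80) = 0.92 V.
Balancing electrons gives n = 1; the reaction quotient is Q = [Ag⁺]·[Ce³⁺]/[Ce⁴⁺] = 58.0.
E = E° − (RT/nF) ln Q = 0.92 − (8.314×288)/(1×96485) × (4.061) = 0.920 − 0.101 = 0.819 V.

0.819 V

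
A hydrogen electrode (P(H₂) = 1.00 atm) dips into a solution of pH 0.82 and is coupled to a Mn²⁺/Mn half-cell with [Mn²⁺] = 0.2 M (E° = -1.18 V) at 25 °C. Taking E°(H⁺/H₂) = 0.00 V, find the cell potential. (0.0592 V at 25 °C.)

1.15 V

The hydrogen couple is the cathode, so E°_cell = 1.18 V; n = 2.
[H⁺] = 10^(−0.82) = 0.15 M, and Q = [Mn²⁺]·P(H₂) / [H⁺]^2 = 8.73.
E = E° − (0.0592/2) log Q = 1.18 − (0.0592/2)(0.941) = 1.152 V.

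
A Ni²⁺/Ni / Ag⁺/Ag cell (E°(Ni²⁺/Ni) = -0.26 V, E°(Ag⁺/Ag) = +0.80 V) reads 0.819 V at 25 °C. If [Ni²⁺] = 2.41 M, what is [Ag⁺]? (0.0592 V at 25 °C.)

1.3 × 10^-4 M

From the Nernst equation, log Q = n(E° − E)/0.0592 = 2(1.06 − 0.819)/0.0592 = 8.142, so Q = 1.39 × 10^8.
With Q = [Ni²⁺]/[Ag⁺]^2 and the known concentrations, [Ag⁺]^2 in the denominator gives [Ag⁺] = 1.3 × 10^-4 M.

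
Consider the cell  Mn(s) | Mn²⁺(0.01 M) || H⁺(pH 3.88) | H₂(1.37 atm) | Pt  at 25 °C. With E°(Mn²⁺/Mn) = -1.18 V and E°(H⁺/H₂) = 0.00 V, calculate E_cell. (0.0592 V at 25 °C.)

The hydrogen couple is the cathode, so E°_cell = 1.18 V; n = 2.
[H⁺] = 10^(−3.88) = 1.3 × 10^-4 M, and Q = [Mn²⁺]·P(H₂) / [H⁺]^2 = 7.88 × 10^5.
E = E° − (0.0592/2) log Q = 1.18 − (0.0592/2)(5.897) = 1.005 V.

1.01 V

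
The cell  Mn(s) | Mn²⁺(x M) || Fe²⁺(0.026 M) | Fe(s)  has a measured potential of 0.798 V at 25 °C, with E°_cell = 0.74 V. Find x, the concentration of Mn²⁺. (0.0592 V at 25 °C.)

2.9 × 10^-4 M

From the Nernst equation, log Q = n(E° − E)/0.0592 = 2(0.74 − 0.798)/0.0592 = -1.959, so Q = 0.0110.
With Q = [Mn²⁺]/[Fe²⁺] and the known concentrations, [Mn²⁺] in the numerator gives [Mn²⁺] = 2.9 × 10^-4 M.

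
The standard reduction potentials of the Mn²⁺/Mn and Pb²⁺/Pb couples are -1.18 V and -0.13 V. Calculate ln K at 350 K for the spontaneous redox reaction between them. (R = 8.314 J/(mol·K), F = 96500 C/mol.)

E°_cell = -0.13 − (-1.18) = 1.05 V, with n = 2 electrons transferred.
At equilibrium E = 0, so the Nernst equation gives ln K = nFE°/RT = (2)(96500)(1.05)/((8.314)(350)) = 69.64.

ln K = 69.6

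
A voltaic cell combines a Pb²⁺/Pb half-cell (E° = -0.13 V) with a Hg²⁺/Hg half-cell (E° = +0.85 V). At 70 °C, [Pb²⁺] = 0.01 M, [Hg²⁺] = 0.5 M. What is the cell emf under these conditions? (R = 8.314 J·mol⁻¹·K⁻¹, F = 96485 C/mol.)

1.04 V

The Hg²⁺/Hg couple has the higher reduction potential and acts as the cathode, so E°_cell = +0.85 − (-0.13) = 0.98 V.
Balancing electrons gives n = 2; the reaction quotient is Q = [Pb²⁺]/[Hg²⁺] = 0.0200.
E = E° − (RT/nF) ln Q = 0.98 − (8.314×343)/(2×96485) × (-3.912) = 0.980 + 0.058 = 1.038 V.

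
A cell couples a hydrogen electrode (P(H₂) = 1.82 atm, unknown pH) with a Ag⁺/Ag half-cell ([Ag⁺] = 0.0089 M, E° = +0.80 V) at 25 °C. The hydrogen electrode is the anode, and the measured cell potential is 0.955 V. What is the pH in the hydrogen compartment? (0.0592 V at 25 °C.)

pH = 4.54

E°_cell = 0.80 V and n = 2.
log Q = n(E° − E)/0.0592 = 2×(0.80 − 0.955)/0.0592 = -5.236.
With Q = [H⁺]^2 / ([Ag⁺]^2·P(H₂)), solving for [H⁺] gives log[H⁺] = -4.539, so pH = 4.54.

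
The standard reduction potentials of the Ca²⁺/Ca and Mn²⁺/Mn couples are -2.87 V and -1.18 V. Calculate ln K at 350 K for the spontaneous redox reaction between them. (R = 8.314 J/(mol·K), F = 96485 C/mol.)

E°_cell = -1.18 − (-2.87) = 1.69 V, with n = 2 electrons transferred.
At equilibrium E = 0, so the Nernst equation gives ln K = nFE°/RT = (2)(96485)(1.69)/((8.314)(350)) = 112.07.

ln K = 112.1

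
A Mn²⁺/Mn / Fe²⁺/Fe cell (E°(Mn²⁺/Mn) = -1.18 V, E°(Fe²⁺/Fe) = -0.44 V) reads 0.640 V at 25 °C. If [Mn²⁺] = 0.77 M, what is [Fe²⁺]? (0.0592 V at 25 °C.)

From the Nernst equation, log Q = n(E° − E)/0.0592 = 2(0.74 − 0.640)/0.0592 = 3.378, so Q = 2390.
With Q = [Mn²⁺]/[Fe²⁺] and the known concentrations, [Fe²⁺] in the denominator gives [Fe²⁺] = 3.2 × 10^-4 M.

3.2 × 10^-4 M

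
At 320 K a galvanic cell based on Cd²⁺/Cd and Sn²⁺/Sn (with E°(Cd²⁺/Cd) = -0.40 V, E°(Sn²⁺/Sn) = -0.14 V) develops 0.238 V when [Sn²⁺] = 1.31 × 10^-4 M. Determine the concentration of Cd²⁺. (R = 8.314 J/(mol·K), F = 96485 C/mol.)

From the Nernst equation, ln Q = nF(E° − E)/RT = 2×96485×(0.26 − 0.238)/(8.314×320) = 1.596, so Q = 4.93.
With Q = [Cd²⁺]/[Sn²⁺] and the known concentrations, [Cd²⁺] in the numerator gives [Cd²⁺] = 6.5 × 10^-4 M.

6.5 × 10^-4 M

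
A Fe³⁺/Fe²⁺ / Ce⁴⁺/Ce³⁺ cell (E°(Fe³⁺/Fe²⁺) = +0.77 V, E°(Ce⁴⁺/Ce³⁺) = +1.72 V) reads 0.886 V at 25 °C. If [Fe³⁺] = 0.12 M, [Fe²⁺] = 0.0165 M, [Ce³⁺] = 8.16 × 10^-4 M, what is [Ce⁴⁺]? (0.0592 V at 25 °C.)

4.9 × 10^-4 M

From the Nernst equation, log Q = n(E° − E)/0.0592 = 1(0.95 − 0.886)/0.0592 = 1.081, so Q = 12.1.
With Q = [Fe³⁺]·[Ce³⁺]/([Fe²⁺]·[Ce⁴⁺]) and the known concentrations, [Ce⁴⁺] in the denominator gives [Ce⁴⁺] = 4.9 × 10^-4 M.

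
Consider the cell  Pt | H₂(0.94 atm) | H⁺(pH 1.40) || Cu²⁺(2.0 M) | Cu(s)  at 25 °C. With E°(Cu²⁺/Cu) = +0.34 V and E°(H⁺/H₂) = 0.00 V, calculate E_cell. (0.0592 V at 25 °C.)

0.43 V

The Cu²⁺/Cu couple is the cathode, so E°_cell = 0.34 V; n = 2.
[H⁺] = 10^(−1.40) = 0.040 M, and Q = [H⁺]^2 / ([Cu²⁺]·P(H₂)) = 8.43 × 10^-4.
E = E° − (0.0592/2) log Q = 0.34 − (0.0592/2)(-3.074) = 0.431 V.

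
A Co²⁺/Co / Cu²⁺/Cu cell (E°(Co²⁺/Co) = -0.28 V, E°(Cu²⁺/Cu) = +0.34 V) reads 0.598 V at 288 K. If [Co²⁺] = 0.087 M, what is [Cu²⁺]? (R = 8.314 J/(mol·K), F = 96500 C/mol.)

From the Nernst equation, ln Q = nF(E° − E)/RT = 2×96500×(0.62 − 0.598)/(8.314×288) = 1.773, so Q = 5.89.
With Q = [Co²⁺]/[Cu²⁺] and the known concentrations, [Cu²⁺] in the denominator gives [Cu²⁺] = 0.015 M.

0.015 M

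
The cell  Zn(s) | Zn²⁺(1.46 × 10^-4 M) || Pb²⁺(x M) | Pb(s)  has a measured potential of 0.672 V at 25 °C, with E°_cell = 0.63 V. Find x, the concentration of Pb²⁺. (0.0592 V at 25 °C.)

0.0038 M

From the Nernst equation, log Q = n(E° − E)/0.0592 = 2(0.63 − 0.672)/0.0592 = -1.419, so Q = 0.0381.
With Q = [Zn²⁺]/[Pb²⁺] and the known concentrations, [Pb²⁺] in the denominator gives [Pb²⁺] = 0.0038 M.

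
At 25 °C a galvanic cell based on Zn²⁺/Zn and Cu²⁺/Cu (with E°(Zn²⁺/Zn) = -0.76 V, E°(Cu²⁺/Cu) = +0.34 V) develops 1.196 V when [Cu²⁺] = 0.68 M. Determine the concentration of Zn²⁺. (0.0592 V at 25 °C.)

From the Nernst equation, log Q = n(E° − E)/0.0592 = 2(1.10 − 1.196)/0.0592 = -3.243, so Q = 5.71 × 10^-4.
With Q = [Zn²⁺]/[Cu²⁺] and the known concentrations, [Zn²⁺] in the numerator gives [Zn²⁺] = 3.9 × 10^-4 M.

3.9 × 10^-4 M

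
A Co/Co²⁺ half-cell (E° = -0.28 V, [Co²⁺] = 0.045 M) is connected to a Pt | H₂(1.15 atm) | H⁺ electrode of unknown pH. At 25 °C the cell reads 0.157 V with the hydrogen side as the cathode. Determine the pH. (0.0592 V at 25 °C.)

pH = 2.72

E°_cell = 0.28 V and n = 2.
log Q = n(E° − E)/0.0592 = 2×(0.28 − 0.157)/0.0592 = 4.155.
With Q = [Co²⁺]·P(H₂) / [H⁺]^2, solving for [H⁺] gives log[H⁺] = -2.721, so pH = 2.72.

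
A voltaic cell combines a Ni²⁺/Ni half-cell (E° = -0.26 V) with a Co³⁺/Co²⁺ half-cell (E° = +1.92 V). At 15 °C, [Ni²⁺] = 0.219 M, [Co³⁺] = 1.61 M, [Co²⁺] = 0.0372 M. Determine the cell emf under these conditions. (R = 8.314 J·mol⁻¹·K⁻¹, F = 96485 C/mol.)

2.29 V

The Co³⁺/Co²⁺ couple has the higher reduction potential and acts as the cathode, so E°_cell = +1.92 − (-0.26) = 2.18 V.
Balancing electrons gives n = 2; the reaction quotient is Q = [Ni²⁺]·[Co²⁺]^2/[Co³⁺]^2 = 1.17 × 10^-4.
E = E° − (RT/nF) ln Q = 2.18 − (8.314×288)/(2×96485) × (-9.054) = 2.180 + 0.112 = 2.292 V.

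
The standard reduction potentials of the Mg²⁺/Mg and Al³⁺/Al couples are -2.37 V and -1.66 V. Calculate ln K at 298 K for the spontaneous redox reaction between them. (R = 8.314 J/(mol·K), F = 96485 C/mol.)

E°_cell = -1.66 − (-2.37) = 0.71 V, with n = 6 electrons transferred.
At equilibrium E = 0, so the Nernst equation gives ln K = nFE°/RT = (6)(96485)(0.71)/((8.314)(298)) = 165.90.

ln K = 165.9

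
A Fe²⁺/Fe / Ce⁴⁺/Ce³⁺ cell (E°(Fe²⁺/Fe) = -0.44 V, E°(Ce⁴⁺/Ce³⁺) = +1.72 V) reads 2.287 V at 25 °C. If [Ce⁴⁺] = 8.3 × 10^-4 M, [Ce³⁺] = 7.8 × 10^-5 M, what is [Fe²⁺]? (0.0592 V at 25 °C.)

From the Nernst equation, log Q = n(E° − E)/0.0592 = 2(2.16 − 2.287)/0.0592 = -4.291, so Q = 5.12 × 10^-5.
With Q = [Fe²⁺]·[Ce³⁺]^2/[Ce⁴⁺]^2 and the known concentrations, [Fe²⁺] in the numerator gives [Fe²⁺] = 0.0058 M.

0.0058 M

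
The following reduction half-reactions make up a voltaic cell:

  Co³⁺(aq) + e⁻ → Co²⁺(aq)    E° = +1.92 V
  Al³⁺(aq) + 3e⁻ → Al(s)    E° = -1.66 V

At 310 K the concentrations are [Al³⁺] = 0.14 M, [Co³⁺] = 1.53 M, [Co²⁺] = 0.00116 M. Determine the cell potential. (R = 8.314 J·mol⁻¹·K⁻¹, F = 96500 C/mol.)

3.79 V

The Co³⁺/Co²⁺ couple has the higher reduction potential and acts as the cathode, so E°_cell = +1.92 − (-1.66) = 3.58 V.
Balancing electrons gives n = 3; the reaction quotient is Q = [Al³⁺]·[Co²⁺]^3/[Co³⁺]^3 = 6.1 × 10^-11.
E = E° − (RT/nF) ln Q = 3.58 − (8.314×310)/(3×96500) × (-23.520) = 3.580 + 0.209 = 3.789 V.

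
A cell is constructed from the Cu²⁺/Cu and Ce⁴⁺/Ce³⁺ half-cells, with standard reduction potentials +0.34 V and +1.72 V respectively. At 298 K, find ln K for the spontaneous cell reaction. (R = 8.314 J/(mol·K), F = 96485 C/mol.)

ln K = 107.5

E°_cell = +1.72 − (+0.34) = 1.38 V, with n = 2 electrons transferred.
At equilibrium E = 0, so the Nernst equation gives ln K = nFE°/RT = (2)(96485)(1.38)/((8.314)(298)) = 107.48.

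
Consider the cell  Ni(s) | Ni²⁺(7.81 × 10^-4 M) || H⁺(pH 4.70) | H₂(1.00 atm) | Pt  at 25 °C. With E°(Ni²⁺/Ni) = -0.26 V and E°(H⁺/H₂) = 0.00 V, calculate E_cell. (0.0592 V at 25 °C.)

0.074 V

The hydrogen couple is the cathode, so E°_cell = 0.26 V; n = 2.
[H⁺] = 10^(−4.70) = 2 × 10^-5 M, and Q = [Ni²⁺]·P(H₂) / [H⁺]^2 = 1.96 × 10^6.
E = E° − (0.0592/2) log Q = 0.26 − (0.0592/2)(6.293) = 0.074 V.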